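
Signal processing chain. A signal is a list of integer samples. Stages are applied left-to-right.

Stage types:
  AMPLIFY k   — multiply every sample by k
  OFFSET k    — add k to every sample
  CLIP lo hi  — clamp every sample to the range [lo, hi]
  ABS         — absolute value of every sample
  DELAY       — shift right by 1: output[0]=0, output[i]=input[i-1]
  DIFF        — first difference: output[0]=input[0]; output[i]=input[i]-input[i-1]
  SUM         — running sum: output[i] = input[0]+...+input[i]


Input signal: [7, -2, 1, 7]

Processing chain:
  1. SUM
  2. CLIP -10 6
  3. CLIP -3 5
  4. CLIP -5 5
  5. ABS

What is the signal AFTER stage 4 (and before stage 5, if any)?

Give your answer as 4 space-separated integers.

Input: [7, -2, 1, 7]
Stage 1 (SUM): sum[0..0]=7, sum[0..1]=5, sum[0..2]=6, sum[0..3]=13 -> [7, 5, 6, 13]
Stage 2 (CLIP -10 6): clip(7,-10,6)=6, clip(5,-10,6)=5, clip(6,-10,6)=6, clip(13,-10,6)=6 -> [6, 5, 6, 6]
Stage 3 (CLIP -3 5): clip(6,-3,5)=5, clip(5,-3,5)=5, clip(6,-3,5)=5, clip(6,-3,5)=5 -> [5, 5, 5, 5]
Stage 4 (CLIP -5 5): clip(5,-5,5)=5, clip(5,-5,5)=5, clip(5,-5,5)=5, clip(5,-5,5)=5 -> [5, 5, 5, 5]

Answer: 5 5 5 5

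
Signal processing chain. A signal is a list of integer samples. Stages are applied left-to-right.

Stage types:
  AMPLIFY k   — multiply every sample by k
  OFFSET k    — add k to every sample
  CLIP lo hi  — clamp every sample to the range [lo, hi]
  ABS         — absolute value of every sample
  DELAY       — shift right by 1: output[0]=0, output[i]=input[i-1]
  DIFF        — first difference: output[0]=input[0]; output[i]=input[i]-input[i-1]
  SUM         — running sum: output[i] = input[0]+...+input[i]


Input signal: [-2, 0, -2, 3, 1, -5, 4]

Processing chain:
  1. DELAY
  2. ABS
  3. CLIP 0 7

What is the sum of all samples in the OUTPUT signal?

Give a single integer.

Input: [-2, 0, -2, 3, 1, -5, 4]
Stage 1 (DELAY): [0, -2, 0, -2, 3, 1, -5] = [0, -2, 0, -2, 3, 1, -5] -> [0, -2, 0, -2, 3, 1, -5]
Stage 2 (ABS): |0|=0, |-2|=2, |0|=0, |-2|=2, |3|=3, |1|=1, |-5|=5 -> [0, 2, 0, 2, 3, 1, 5]
Stage 3 (CLIP 0 7): clip(0,0,7)=0, clip(2,0,7)=2, clip(0,0,7)=0, clip(2,0,7)=2, clip(3,0,7)=3, clip(1,0,7)=1, clip(5,0,7)=5 -> [0, 2, 0, 2, 3, 1, 5]
Output sum: 13

Answer: 13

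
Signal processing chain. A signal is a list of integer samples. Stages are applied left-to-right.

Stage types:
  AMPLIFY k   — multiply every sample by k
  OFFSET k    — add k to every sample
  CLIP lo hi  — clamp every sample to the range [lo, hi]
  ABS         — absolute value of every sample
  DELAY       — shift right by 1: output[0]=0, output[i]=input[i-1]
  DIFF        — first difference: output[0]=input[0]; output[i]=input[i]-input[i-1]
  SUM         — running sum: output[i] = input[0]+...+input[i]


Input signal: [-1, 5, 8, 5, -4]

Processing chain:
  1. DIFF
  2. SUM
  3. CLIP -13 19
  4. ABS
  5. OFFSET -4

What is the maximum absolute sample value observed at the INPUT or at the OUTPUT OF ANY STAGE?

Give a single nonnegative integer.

Input: [-1, 5, 8, 5, -4] (max |s|=8)
Stage 1 (DIFF): s[0]=-1, 5--1=6, 8-5=3, 5-8=-3, -4-5=-9 -> [-1, 6, 3, -3, -9] (max |s|=9)
Stage 2 (SUM): sum[0..0]=-1, sum[0..1]=5, sum[0..2]=8, sum[0..3]=5, sum[0..4]=-4 -> [-1, 5, 8, 5, -4] (max |s|=8)
Stage 3 (CLIP -13 19): clip(-1,-13,19)=-1, clip(5,-13,19)=5, clip(8,-13,19)=8, clip(5,-13,19)=5, clip(-4,-13,19)=-4 -> [-1, 5, 8, 5, -4] (max |s|=8)
Stage 4 (ABS): |-1|=1, |5|=5, |8|=8, |5|=5, |-4|=4 -> [1, 5, 8, 5, 4] (max |s|=8)
Stage 5 (OFFSET -4): 1+-4=-3, 5+-4=1, 8+-4=4, 5+-4=1, 4+-4=0 -> [-3, 1, 4, 1, 0] (max |s|=4)
Overall max amplitude: 9

Answer: 9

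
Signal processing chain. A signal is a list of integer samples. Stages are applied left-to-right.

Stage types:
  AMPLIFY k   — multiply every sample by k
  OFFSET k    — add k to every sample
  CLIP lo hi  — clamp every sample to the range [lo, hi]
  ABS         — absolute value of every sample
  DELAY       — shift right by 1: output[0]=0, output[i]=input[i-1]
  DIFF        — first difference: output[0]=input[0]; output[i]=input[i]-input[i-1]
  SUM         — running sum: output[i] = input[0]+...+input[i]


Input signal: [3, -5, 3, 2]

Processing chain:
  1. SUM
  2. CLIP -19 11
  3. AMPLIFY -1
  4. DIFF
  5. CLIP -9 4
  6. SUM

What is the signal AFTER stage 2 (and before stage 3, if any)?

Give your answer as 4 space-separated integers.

Input: [3, -5, 3, 2]
Stage 1 (SUM): sum[0..0]=3, sum[0..1]=-2, sum[0..2]=1, sum[0..3]=3 -> [3, -2, 1, 3]
Stage 2 (CLIP -19 11): clip(3,-19,11)=3, clip(-2,-19,11)=-2, clip(1,-19,11)=1, clip(3,-19,11)=3 -> [3, -2, 1, 3]

Answer: 3 -2 1 3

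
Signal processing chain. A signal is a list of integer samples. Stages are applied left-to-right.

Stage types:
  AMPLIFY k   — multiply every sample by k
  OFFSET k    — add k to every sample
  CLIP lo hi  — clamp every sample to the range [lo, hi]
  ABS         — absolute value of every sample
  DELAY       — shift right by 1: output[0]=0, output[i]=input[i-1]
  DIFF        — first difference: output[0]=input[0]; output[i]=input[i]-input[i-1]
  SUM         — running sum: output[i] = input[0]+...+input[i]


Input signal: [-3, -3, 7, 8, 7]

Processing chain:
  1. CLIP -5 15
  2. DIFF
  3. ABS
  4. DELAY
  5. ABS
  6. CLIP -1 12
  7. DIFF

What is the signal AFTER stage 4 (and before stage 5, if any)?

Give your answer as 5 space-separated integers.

Input: [-3, -3, 7, 8, 7]
Stage 1 (CLIP -5 15): clip(-3,-5,15)=-3, clip(-3,-5,15)=-3, clip(7,-5,15)=7, clip(8,-5,15)=8, clip(7,-5,15)=7 -> [-3, -3, 7, 8, 7]
Stage 2 (DIFF): s[0]=-3, -3--3=0, 7--3=10, 8-7=1, 7-8=-1 -> [-3, 0, 10, 1, -1]
Stage 3 (ABS): |-3|=3, |0|=0, |10|=10, |1|=1, |-1|=1 -> [3, 0, 10, 1, 1]
Stage 4 (DELAY): [0, 3, 0, 10, 1] = [0, 3, 0, 10, 1] -> [0, 3, 0, 10, 1]

Answer: 0 3 0 10 1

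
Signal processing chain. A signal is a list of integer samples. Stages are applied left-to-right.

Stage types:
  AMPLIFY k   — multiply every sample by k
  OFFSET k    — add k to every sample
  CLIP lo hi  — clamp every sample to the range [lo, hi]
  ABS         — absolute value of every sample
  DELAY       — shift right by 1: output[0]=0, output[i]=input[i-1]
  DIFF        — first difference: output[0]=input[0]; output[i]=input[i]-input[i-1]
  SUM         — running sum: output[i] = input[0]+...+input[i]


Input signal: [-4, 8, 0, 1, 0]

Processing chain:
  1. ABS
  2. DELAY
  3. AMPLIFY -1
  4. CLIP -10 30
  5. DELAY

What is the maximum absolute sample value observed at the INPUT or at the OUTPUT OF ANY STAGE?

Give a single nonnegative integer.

Answer: 8

Derivation:
Input: [-4, 8, 0, 1, 0] (max |s|=8)
Stage 1 (ABS): |-4|=4, |8|=8, |0|=0, |1|=1, |0|=0 -> [4, 8, 0, 1, 0] (max |s|=8)
Stage 2 (DELAY): [0, 4, 8, 0, 1] = [0, 4, 8, 0, 1] -> [0, 4, 8, 0, 1] (max |s|=8)
Stage 3 (AMPLIFY -1): 0*-1=0, 4*-1=-4, 8*-1=-8, 0*-1=0, 1*-1=-1 -> [0, -4, -8, 0, -1] (max |s|=8)
Stage 4 (CLIP -10 30): clip(0,-10,30)=0, clip(-4,-10,30)=-4, clip(-8,-10,30)=-8, clip(0,-10,30)=0, clip(-1,-10,30)=-1 -> [0, -4, -8, 0, -1] (max |s|=8)
Stage 5 (DELAY): [0, 0, -4, -8, 0] = [0, 0, -4, -8, 0] -> [0, 0, -4, -8, 0] (max |s|=8)
Overall max amplitude: 8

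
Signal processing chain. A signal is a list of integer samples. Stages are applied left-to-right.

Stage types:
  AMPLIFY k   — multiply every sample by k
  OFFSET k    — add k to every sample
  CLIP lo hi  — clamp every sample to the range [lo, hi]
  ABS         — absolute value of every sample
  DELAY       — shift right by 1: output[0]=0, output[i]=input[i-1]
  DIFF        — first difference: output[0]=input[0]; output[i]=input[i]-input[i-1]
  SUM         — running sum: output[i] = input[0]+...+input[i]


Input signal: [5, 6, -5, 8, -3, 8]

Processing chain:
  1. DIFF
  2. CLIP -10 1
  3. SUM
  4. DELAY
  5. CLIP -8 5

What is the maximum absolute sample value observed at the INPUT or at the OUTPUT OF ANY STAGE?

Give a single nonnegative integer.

Answer: 17

Derivation:
Input: [5, 6, -5, 8, -3, 8] (max |s|=8)
Stage 1 (DIFF): s[0]=5, 6-5=1, -5-6=-11, 8--5=13, -3-8=-11, 8--3=11 -> [5, 1, -11, 13, -11, 11] (max |s|=13)
Stage 2 (CLIP -10 1): clip(5,-10,1)=1, clip(1,-10,1)=1, clip(-11,-10,1)=-10, clip(13,-10,1)=1, clip(-11,-10,1)=-10, clip(11,-10,1)=1 -> [1, 1, -10, 1, -10, 1] (max |s|=10)
Stage 3 (SUM): sum[0..0]=1, sum[0..1]=2, sum[0..2]=-8, sum[0..3]=-7, sum[0..4]=-17, sum[0..5]=-16 -> [1, 2, -8, -7, -17, -16] (max |s|=17)
Stage 4 (DELAY): [0, 1, 2, -8, -7, -17] = [0, 1, 2, -8, -7, -17] -> [0, 1, 2, -8, -7, -17] (max |s|=17)
Stage 5 (CLIP -8 5): clip(0,-8,5)=0, clip(1,-8,5)=1, clip(2,-8,5)=2, clip(-8,-8,5)=-8, clip(-7,-8,5)=-7, clip(-17,-8,5)=-8 -> [0, 1, 2, -8, -7, -8] (max |s|=8)
Overall max amplitude: 17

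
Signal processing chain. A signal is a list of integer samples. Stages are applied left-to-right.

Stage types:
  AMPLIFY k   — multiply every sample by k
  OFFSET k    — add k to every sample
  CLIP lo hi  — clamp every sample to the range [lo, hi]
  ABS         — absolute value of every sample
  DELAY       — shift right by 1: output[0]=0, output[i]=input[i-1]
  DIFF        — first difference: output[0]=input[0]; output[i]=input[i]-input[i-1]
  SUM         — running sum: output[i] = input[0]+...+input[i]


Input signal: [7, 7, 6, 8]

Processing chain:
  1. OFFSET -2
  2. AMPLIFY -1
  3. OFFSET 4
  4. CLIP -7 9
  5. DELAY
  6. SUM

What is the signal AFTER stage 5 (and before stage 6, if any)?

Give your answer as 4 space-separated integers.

Input: [7, 7, 6, 8]
Stage 1 (OFFSET -2): 7+-2=5, 7+-2=5, 6+-2=4, 8+-2=6 -> [5, 5, 4, 6]
Stage 2 (AMPLIFY -1): 5*-1=-5, 5*-1=-5, 4*-1=-4, 6*-1=-6 -> [-5, -5, -4, -6]
Stage 3 (OFFSET 4): -5+4=-1, -5+4=-1, -4+4=0, -6+4=-2 -> [-1, -1, 0, -2]
Stage 4 (CLIP -7 9): clip(-1,-7,9)=-1, clip(-1,-7,9)=-1, clip(0,-7,9)=0, clip(-2,-7,9)=-2 -> [-1, -1, 0, -2]
Stage 5 (DELAY): [0, -1, -1, 0] = [0, -1, -1, 0] -> [0, -1, -1, 0]

Answer: 0 -1 -1 0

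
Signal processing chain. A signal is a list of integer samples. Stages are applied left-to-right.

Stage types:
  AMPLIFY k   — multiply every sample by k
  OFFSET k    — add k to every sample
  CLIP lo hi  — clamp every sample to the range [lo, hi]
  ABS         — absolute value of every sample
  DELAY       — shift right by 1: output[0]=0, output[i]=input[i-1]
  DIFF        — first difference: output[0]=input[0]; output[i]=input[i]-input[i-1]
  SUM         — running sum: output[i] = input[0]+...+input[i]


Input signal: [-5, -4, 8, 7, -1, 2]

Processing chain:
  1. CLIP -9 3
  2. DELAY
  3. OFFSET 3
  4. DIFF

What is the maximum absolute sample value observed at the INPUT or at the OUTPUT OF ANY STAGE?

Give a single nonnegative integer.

Input: [-5, -4, 8, 7, -1, 2] (max |s|=8)
Stage 1 (CLIP -9 3): clip(-5,-9,3)=-5, clip(-4,-9,3)=-4, clip(8,-9,3)=3, clip(7,-9,3)=3, clip(-1,-9,3)=-1, clip(2,-9,3)=2 -> [-5, -4, 3, 3, -1, 2] (max |s|=5)
Stage 2 (DELAY): [0, -5, -4, 3, 3, -1] = [0, -5, -4, 3, 3, -1] -> [0, -5, -4, 3, 3, -1] (max |s|=5)
Stage 3 (OFFSET 3): 0+3=3, -5+3=-2, -4+3=-1, 3+3=6, 3+3=6, -1+3=2 -> [3, -2, -1, 6, 6, 2] (max |s|=6)
Stage 4 (DIFF): s[0]=3, -2-3=-5, -1--2=1, 6--1=7, 6-6=0, 2-6=-4 -> [3, -5, 1, 7, 0, -4] (max |s|=7)
Overall max amplitude: 8

Answer: 8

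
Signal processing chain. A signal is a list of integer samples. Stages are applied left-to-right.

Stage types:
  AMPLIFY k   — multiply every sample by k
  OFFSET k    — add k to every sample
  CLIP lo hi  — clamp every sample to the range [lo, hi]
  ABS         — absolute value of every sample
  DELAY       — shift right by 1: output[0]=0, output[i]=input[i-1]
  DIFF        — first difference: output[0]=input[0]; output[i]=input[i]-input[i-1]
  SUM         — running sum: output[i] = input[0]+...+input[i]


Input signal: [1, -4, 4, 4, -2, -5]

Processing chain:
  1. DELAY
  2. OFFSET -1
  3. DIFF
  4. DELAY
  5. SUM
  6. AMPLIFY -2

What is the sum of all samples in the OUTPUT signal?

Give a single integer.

Input: [1, -4, 4, 4, -2, -5]
Stage 1 (DELAY): [0, 1, -4, 4, 4, -2] = [0, 1, -4, 4, 4, -2] -> [0, 1, -4, 4, 4, -2]
Stage 2 (OFFSET -1): 0+-1=-1, 1+-1=0, -4+-1=-5, 4+-1=3, 4+-1=3, -2+-1=-3 -> [-1, 0, -5, 3, 3, -3]
Stage 3 (DIFF): s[0]=-1, 0--1=1, -5-0=-5, 3--5=8, 3-3=0, -3-3=-6 -> [-1, 1, -5, 8, 0, -6]
Stage 4 (DELAY): [0, -1, 1, -5, 8, 0] = [0, -1, 1, -5, 8, 0] -> [0, -1, 1, -5, 8, 0]
Stage 5 (SUM): sum[0..0]=0, sum[0..1]=-1, sum[0..2]=0, sum[0..3]=-5, sum[0..4]=3, sum[0..5]=3 -> [0, -1, 0, -5, 3, 3]
Stage 6 (AMPLIFY -2): 0*-2=0, -1*-2=2, 0*-2=0, -5*-2=10, 3*-2=-6, 3*-2=-6 -> [0, 2, 0, 10, -6, -6]
Output sum: 0

Answer: 0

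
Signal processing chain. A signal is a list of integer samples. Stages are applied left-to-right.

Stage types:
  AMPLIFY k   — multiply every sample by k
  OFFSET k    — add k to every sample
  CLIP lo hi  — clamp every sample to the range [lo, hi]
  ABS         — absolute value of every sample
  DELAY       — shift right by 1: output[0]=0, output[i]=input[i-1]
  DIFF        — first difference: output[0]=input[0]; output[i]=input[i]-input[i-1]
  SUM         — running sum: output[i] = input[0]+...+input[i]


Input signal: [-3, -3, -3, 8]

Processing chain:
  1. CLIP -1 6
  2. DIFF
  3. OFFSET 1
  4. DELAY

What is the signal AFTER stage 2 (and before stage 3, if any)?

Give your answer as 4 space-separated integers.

Answer: -1 0 0 7

Derivation:
Input: [-3, -3, -3, 8]
Stage 1 (CLIP -1 6): clip(-3,-1,6)=-1, clip(-3,-1,6)=-1, clip(-3,-1,6)=-1, clip(8,-1,6)=6 -> [-1, -1, -1, 6]
Stage 2 (DIFF): s[0]=-1, -1--1=0, -1--1=0, 6--1=7 -> [-1, 0, 0, 7]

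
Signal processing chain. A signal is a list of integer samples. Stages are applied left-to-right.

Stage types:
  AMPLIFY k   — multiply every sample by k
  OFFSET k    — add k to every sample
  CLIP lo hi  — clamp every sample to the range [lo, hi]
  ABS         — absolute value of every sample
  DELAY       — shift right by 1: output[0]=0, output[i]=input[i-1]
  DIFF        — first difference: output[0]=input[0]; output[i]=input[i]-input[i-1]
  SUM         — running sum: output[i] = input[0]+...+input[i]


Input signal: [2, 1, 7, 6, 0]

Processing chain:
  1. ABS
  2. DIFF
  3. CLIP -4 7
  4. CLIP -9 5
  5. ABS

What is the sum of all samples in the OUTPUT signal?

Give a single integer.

Answer: 13

Derivation:
Input: [2, 1, 7, 6, 0]
Stage 1 (ABS): |2|=2, |1|=1, |7|=7, |6|=6, |0|=0 -> [2, 1, 7, 6, 0]
Stage 2 (DIFF): s[0]=2, 1-2=-1, 7-1=6, 6-7=-1, 0-6=-6 -> [2, -1, 6, -1, -6]
Stage 3 (CLIP -4 7): clip(2,-4,7)=2, clip(-1,-4,7)=-1, clip(6,-4,7)=6, clip(-1,-4,7)=-1, clip(-6,-4,7)=-4 -> [2, -1, 6, -1, -4]
Stage 4 (CLIP -9 5): clip(2,-9,5)=2, clip(-1,-9,5)=-1, clip(6,-9,5)=5, clip(-1,-9,5)=-1, clip(-4,-9,5)=-4 -> [2, -1, 5, -1, -4]
Stage 5 (ABS): |2|=2, |-1|=1, |5|=5, |-1|=1, |-4|=4 -> [2, 1, 5, 1, 4]
Output sum: 13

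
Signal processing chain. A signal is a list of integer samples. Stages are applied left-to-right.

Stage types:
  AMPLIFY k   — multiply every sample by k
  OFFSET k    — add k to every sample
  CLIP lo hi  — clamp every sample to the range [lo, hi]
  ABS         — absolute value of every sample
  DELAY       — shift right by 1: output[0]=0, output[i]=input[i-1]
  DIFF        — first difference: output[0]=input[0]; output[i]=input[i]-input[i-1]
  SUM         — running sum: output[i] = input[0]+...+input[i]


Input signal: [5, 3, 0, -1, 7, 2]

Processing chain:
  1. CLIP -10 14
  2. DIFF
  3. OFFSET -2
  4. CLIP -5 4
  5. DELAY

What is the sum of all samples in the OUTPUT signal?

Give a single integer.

Answer: -5

Derivation:
Input: [5, 3, 0, -1, 7, 2]
Stage 1 (CLIP -10 14): clip(5,-10,14)=5, clip(3,-10,14)=3, clip(0,-10,14)=0, clip(-1,-10,14)=-1, clip(7,-10,14)=7, clip(2,-10,14)=2 -> [5, 3, 0, -1, 7, 2]
Stage 2 (DIFF): s[0]=5, 3-5=-2, 0-3=-3, -1-0=-1, 7--1=8, 2-7=-5 -> [5, -2, -3, -1, 8, -5]
Stage 3 (OFFSET -2): 5+-2=3, -2+-2=-4, -3+-2=-5, -1+-2=-3, 8+-2=6, -5+-2=-7 -> [3, -4, -5, -3, 6, -7]
Stage 4 (CLIP -5 4): clip(3,-5,4)=3, clip(-4,-5,4)=-4, clip(-5,-5,4)=-5, clip(-3,-5,4)=-3, clip(6,-5,4)=4, clip(-7,-5,4)=-5 -> [3, -4, -5, -3, 4, -5]
Stage 5 (DELAY): [0, 3, -4, -5, -3, 4] = [0, 3, -4, -5, -3, 4] -> [0, 3, -4, -5, -3, 4]
Output sum: -5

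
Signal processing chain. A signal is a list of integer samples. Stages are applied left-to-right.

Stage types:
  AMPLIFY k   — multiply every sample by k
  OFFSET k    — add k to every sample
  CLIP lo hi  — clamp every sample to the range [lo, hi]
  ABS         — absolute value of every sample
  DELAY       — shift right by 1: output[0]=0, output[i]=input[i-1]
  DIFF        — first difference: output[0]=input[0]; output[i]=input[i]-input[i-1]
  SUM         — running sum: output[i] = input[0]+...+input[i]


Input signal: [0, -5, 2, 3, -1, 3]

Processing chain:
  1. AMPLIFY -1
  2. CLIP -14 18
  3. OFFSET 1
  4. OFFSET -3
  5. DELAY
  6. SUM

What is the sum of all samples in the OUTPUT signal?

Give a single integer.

Answer: -21

Derivation:
Input: [0, -5, 2, 3, -1, 3]
Stage 1 (AMPLIFY -1): 0*-1=0, -5*-1=5, 2*-1=-2, 3*-1=-3, -1*-1=1, 3*-1=-3 -> [0, 5, -2, -3, 1, -3]
Stage 2 (CLIP -14 18): clip(0,-14,18)=0, clip(5,-14,18)=5, clip(-2,-14,18)=-2, clip(-3,-14,18)=-3, clip(1,-14,18)=1, clip(-3,-14,18)=-3 -> [0, 5, -2, -3, 1, -3]
Stage 3 (OFFSET 1): 0+1=1, 5+1=6, -2+1=-1, -3+1=-2, 1+1=2, -3+1=-2 -> [1, 6, -1, -2, 2, -2]
Stage 4 (OFFSET -3): 1+-3=-2, 6+-3=3, -1+-3=-4, -2+-3=-5, 2+-3=-1, -2+-3=-5 -> [-2, 3, -4, -5, -1, -5]
Stage 5 (DELAY): [0, -2, 3, -4, -5, -1] = [0, -2, 3, -4, -5, -1] -> [0, -2, 3, -4, -5, -1]
Stage 6 (SUM): sum[0..0]=0, sum[0..1]=-2, sum[0..2]=1, sum[0..3]=-3, sum[0..4]=-8, sum[0..5]=-9 -> [0, -2, 1, -3, -8, -9]
Output sum: -21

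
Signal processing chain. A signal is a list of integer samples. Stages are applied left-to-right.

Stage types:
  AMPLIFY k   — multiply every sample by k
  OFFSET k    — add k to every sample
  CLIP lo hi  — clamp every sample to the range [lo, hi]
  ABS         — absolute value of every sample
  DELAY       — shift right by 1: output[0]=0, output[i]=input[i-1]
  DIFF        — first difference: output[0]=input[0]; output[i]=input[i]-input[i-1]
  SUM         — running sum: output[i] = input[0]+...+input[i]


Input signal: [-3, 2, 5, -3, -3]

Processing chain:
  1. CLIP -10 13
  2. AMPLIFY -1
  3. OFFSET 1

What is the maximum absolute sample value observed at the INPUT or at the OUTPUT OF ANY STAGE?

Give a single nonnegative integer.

Answer: 5

Derivation:
Input: [-3, 2, 5, -3, -3] (max |s|=5)
Stage 1 (CLIP -10 13): clip(-3,-10,13)=-3, clip(2,-10,13)=2, clip(5,-10,13)=5, clip(-3,-10,13)=-3, clip(-3,-10,13)=-3 -> [-3, 2, 5, -3, -3] (max |s|=5)
Stage 2 (AMPLIFY -1): -3*-1=3, 2*-1=-2, 5*-1=-5, -3*-1=3, -3*-1=3 -> [3, -2, -5, 3, 3] (max |s|=5)
Stage 3 (OFFSET 1): 3+1=4, -2+1=-1, -5+1=-4, 3+1=4, 3+1=4 -> [4, -1, -4, 4, 4] (max |s|=4)
Overall max amplitude: 5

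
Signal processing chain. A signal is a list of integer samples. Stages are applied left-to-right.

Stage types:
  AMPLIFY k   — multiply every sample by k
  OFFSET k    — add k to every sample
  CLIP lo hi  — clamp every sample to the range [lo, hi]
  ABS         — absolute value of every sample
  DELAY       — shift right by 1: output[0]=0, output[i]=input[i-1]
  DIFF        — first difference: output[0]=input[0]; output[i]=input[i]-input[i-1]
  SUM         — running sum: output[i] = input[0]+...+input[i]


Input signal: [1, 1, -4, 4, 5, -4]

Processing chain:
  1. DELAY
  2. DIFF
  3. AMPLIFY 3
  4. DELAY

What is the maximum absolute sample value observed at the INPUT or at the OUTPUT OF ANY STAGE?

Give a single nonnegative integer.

Input: [1, 1, -4, 4, 5, -4] (max |s|=5)
Stage 1 (DELAY): [0, 1, 1, -4, 4, 5] = [0, 1, 1, -4, 4, 5] -> [0, 1, 1, -4, 4, 5] (max |s|=5)
Stage 2 (DIFF): s[0]=0, 1-0=1, 1-1=0, -4-1=-5, 4--4=8, 5-4=1 -> [0, 1, 0, -5, 8, 1] (max |s|=8)
Stage 3 (AMPLIFY 3): 0*3=0, 1*3=3, 0*3=0, -5*3=-15, 8*3=24, 1*3=3 -> [0, 3, 0, -15, 24, 3] (max |s|=24)
Stage 4 (DELAY): [0, 0, 3, 0, -15, 24] = [0, 0, 3, 0, -15, 24] -> [0, 0, 3, 0, -15, 24] (max |s|=24)
Overall max amplitude: 24

Answer: 24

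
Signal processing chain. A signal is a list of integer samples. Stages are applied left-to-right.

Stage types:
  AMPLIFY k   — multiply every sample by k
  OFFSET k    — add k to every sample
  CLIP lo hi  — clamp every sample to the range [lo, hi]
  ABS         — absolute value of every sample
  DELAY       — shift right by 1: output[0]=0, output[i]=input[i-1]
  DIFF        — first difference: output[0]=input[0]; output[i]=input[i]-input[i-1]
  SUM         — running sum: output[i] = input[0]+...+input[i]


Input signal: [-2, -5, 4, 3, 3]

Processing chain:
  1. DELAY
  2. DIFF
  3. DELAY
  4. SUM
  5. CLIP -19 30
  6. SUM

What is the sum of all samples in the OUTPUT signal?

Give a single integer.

Answer: -12

Derivation:
Input: [-2, -5, 4, 3, 3]
Stage 1 (DELAY): [0, -2, -5, 4, 3] = [0, -2, -5, 4, 3] -> [0, -2, -5, 4, 3]
Stage 2 (DIFF): s[0]=0, -2-0=-2, -5--2=-3, 4--5=9, 3-4=-1 -> [0, -2, -3, 9, -1]
Stage 3 (DELAY): [0, 0, -2, -3, 9] = [0, 0, -2, -3, 9] -> [0, 0, -2, -3, 9]
Stage 4 (SUM): sum[0..0]=0, sum[0..1]=0, sum[0..2]=-2, sum[0..3]=-5, sum[0..4]=4 -> [0, 0, -2, -5, 4]
Stage 5 (CLIP -19 30): clip(0,-19,30)=0, clip(0,-19,30)=0, clip(-2,-19,30)=-2, clip(-5,-19,30)=-5, clip(4,-19,30)=4 -> [0, 0, -2, -5, 4]
Stage 6 (SUM): sum[0..0]=0, sum[0..1]=0, sum[0..2]=-2, sum[0..3]=-7, sum[0..4]=-3 -> [0, 0, -2, -7, -3]
Output sum: -12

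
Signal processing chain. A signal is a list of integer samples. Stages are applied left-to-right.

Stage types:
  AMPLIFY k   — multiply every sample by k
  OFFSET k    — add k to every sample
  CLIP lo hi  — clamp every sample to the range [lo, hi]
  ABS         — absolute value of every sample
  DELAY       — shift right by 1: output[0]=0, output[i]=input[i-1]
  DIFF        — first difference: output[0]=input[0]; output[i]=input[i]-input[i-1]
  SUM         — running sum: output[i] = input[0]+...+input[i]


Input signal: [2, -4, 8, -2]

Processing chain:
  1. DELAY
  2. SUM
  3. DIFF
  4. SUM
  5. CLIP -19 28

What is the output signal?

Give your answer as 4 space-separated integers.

Input: [2, -4, 8, -2]
Stage 1 (DELAY): [0, 2, -4, 8] = [0, 2, -4, 8] -> [0, 2, -4, 8]
Stage 2 (SUM): sum[0..0]=0, sum[0..1]=2, sum[0..2]=-2, sum[0..3]=6 -> [0, 2, -2, 6]
Stage 3 (DIFF): s[0]=0, 2-0=2, -2-2=-4, 6--2=8 -> [0, 2, -4, 8]
Stage 4 (SUM): sum[0..0]=0, sum[0..1]=2, sum[0..2]=-2, sum[0..3]=6 -> [0, 2, -2, 6]
Stage 5 (CLIP -19 28): clip(0,-19,28)=0, clip(2,-19,28)=2, clip(-2,-19,28)=-2, clip(6,-19,28)=6 -> [0, 2, -2, 6]

Answer: 0 2 -2 6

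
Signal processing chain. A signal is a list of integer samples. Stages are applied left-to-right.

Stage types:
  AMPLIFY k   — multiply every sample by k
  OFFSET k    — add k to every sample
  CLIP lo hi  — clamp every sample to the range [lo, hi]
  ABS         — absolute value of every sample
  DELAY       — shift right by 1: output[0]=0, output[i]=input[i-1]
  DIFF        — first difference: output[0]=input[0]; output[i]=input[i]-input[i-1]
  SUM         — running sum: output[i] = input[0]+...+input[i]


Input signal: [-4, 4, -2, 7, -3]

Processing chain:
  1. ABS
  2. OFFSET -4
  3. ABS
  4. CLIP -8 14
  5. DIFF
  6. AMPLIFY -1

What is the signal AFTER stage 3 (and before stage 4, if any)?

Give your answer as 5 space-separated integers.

Answer: 0 0 2 3 1

Derivation:
Input: [-4, 4, -2, 7, -3]
Stage 1 (ABS): |-4|=4, |4|=4, |-2|=2, |7|=7, |-3|=3 -> [4, 4, 2, 7, 3]
Stage 2 (OFFSET -4): 4+-4=0, 4+-4=0, 2+-4=-2, 7+-4=3, 3+-4=-1 -> [0, 0, -2, 3, -1]
Stage 3 (ABS): |0|=0, |0|=0, |-2|=2, |3|=3, |-1|=1 -> [0, 0, 2, 3, 1]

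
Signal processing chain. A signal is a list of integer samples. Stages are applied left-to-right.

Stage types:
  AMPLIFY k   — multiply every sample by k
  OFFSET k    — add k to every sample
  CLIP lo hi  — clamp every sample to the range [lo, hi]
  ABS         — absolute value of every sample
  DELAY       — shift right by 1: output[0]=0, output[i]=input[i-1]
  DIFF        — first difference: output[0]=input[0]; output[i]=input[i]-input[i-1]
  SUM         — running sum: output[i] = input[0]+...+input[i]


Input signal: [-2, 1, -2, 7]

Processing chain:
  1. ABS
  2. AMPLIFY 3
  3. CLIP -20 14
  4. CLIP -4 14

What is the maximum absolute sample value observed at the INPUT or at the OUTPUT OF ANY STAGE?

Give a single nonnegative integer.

Answer: 21

Derivation:
Input: [-2, 1, -2, 7] (max |s|=7)
Stage 1 (ABS): |-2|=2, |1|=1, |-2|=2, |7|=7 -> [2, 1, 2, 7] (max |s|=7)
Stage 2 (AMPLIFY 3): 2*3=6, 1*3=3, 2*3=6, 7*3=21 -> [6, 3, 6, 21] (max |s|=21)
Stage 3 (CLIP -20 14): clip(6,-20,14)=6, clip(3,-20,14)=3, clip(6,-20,14)=6, clip(21,-20,14)=14 -> [6, 3, 6, 14] (max |s|=14)
Stage 4 (CLIP -4 14): clip(6,-4,14)=6, clip(3,-4,14)=3, clip(6,-4,14)=6, clip(14,-4,14)=14 -> [6, 3, 6, 14] (max |s|=14)
Overall max amplitude: 21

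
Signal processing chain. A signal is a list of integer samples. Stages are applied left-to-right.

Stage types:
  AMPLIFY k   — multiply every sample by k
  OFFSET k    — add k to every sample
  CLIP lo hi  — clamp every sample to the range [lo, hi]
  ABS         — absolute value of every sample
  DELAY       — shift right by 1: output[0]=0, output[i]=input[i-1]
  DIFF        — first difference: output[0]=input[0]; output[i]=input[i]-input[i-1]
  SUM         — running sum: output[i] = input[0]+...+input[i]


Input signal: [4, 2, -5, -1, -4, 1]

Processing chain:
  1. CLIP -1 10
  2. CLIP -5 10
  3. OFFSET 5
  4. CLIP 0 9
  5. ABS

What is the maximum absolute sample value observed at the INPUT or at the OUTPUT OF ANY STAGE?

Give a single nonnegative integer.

Input: [4, 2, -5, -1, -4, 1] (max |s|=5)
Stage 1 (CLIP -1 10): clip(4,-1,10)=4, clip(2,-1,10)=2, clip(-5,-1,10)=-1, clip(-1,-1,10)=-1, clip(-4,-1,10)=-1, clip(1,-1,10)=1 -> [4, 2, -1, -1, -1, 1] (max |s|=4)
Stage 2 (CLIP -5 10): clip(4,-5,10)=4, clip(2,-5,10)=2, clip(-1,-5,10)=-1, clip(-1,-5,10)=-1, clip(-1,-5,10)=-1, clip(1,-5,10)=1 -> [4, 2, -1, -1, -1, 1] (max |s|=4)
Stage 3 (OFFSET 5): 4+5=9, 2+5=7, -1+5=4, -1+5=4, -1+5=4, 1+5=6 -> [9, 7, 4, 4, 4, 6] (max |s|=9)
Stage 4 (CLIP 0 9): clip(9,0,9)=9, clip(7,0,9)=7, clip(4,0,9)=4, clip(4,0,9)=4, clip(4,0,9)=4, clip(6,0,9)=6 -> [9, 7, 4, 4, 4, 6] (max |s|=9)
Stage 5 (ABS): |9|=9, |7|=7, |4|=4, |4|=4, |4|=4, |6|=6 -> [9, 7, 4, 4, 4, 6] (max |s|=9)
Overall max amplitude: 9

Answer: 9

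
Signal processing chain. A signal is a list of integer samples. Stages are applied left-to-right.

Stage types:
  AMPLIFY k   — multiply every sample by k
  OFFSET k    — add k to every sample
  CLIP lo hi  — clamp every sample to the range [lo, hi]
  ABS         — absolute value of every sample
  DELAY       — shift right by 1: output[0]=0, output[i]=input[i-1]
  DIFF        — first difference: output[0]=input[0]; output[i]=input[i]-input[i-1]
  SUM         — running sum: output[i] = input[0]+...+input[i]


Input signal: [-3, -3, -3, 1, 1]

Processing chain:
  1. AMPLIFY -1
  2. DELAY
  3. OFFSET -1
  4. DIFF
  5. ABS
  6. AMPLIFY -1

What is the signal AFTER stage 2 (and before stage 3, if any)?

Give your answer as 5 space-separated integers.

Input: [-3, -3, -3, 1, 1]
Stage 1 (AMPLIFY -1): -3*-1=3, -3*-1=3, -3*-1=3, 1*-1=-1, 1*-1=-1 -> [3, 3, 3, -1, -1]
Stage 2 (DELAY): [0, 3, 3, 3, -1] = [0, 3, 3, 3, -1] -> [0, 3, 3, 3, -1]

Answer: 0 3 3 3 -1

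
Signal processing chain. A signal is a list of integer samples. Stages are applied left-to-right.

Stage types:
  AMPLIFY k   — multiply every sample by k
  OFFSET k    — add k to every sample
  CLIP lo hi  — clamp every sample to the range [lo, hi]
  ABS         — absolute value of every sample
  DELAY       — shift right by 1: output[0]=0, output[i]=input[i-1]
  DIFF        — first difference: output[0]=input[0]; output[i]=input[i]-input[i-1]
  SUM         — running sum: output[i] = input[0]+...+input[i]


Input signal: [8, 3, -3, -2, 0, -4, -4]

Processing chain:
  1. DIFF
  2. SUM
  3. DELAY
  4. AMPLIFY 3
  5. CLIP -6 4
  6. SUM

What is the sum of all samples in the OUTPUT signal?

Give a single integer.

Input: [8, 3, -3, -2, 0, -4, -4]
Stage 1 (DIFF): s[0]=8, 3-8=-5, -3-3=-6, -2--3=1, 0--2=2, -4-0=-4, -4--4=0 -> [8, -5, -6, 1, 2, -4, 0]
Stage 2 (SUM): sum[0..0]=8, sum[0..1]=3, sum[0..2]=-3, sum[0..3]=-2, sum[0..4]=0, sum[0..5]=-4, sum[0..6]=-4 -> [8, 3, -3, -2, 0, -4, -4]
Stage 3 (DELAY): [0, 8, 3, -3, -2, 0, -4] = [0, 8, 3, -3, -2, 0, -4] -> [0, 8, 3, -3, -2, 0, -4]
Stage 4 (AMPLIFY 3): 0*3=0, 8*3=24, 3*3=9, -3*3=-9, -2*3=-6, 0*3=0, -4*3=-12 -> [0, 24, 9, -9, -6, 0, -12]
Stage 5 (CLIP -6 4): clip(0,-6,4)=0, clip(24,-6,4)=4, clip(9,-6,4)=4, clip(-9,-6,4)=-6, clip(-6,-6,4)=-6, clip(0,-6,4)=0, clip(-12,-6,4)=-6 -> [0, 4, 4, -6, -6, 0, -6]
Stage 6 (SUM): sum[0..0]=0, sum[0..1]=4, sum[0..2]=8, sum[0..3]=2, sum[0..4]=-4, sum[0..5]=-4, sum[0..6]=-10 -> [0, 4, 8, 2, -4, -4, -10]
Output sum: -4

Answer: -4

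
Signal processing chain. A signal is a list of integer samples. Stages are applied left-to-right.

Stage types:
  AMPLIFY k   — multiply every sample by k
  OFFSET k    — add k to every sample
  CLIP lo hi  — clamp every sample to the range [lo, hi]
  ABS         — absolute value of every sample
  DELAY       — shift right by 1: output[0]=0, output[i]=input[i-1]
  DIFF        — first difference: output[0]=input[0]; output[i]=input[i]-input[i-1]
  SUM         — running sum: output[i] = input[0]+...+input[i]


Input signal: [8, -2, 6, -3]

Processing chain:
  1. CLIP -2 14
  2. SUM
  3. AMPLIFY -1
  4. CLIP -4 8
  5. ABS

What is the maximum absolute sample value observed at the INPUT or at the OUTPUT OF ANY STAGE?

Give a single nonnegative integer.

Input: [8, -2, 6, -3] (max |s|=8)
Stage 1 (CLIP -2 14): clip(8,-2,14)=8, clip(-2,-2,14)=-2, clip(6,-2,14)=6, clip(-3,-2,14)=-2 -> [8, -2, 6, -2] (max |s|=8)
Stage 2 (SUM): sum[0..0]=8, sum[0..1]=6, sum[0..2]=12, sum[0..3]=10 -> [8, 6, 12, 10] (max |s|=12)
Stage 3 (AMPLIFY -1): 8*-1=-8, 6*-1=-6, 12*-1=-12, 10*-1=-10 -> [-8, -6, -12, -10] (max |s|=12)
Stage 4 (CLIP -4 8): clip(-8,-4,8)=-4, clip(-6,-4,8)=-4, clip(-12,-4,8)=-4, clip(-10,-4,8)=-4 -> [-4, -4, -4, -4] (max |s|=4)
Stage 5 (ABS): |-4|=4, |-4|=4, |-4|=4, |-4|=4 -> [4, 4, 4, 4] (max |s|=4)
Overall max amplitude: 12

Answer: 12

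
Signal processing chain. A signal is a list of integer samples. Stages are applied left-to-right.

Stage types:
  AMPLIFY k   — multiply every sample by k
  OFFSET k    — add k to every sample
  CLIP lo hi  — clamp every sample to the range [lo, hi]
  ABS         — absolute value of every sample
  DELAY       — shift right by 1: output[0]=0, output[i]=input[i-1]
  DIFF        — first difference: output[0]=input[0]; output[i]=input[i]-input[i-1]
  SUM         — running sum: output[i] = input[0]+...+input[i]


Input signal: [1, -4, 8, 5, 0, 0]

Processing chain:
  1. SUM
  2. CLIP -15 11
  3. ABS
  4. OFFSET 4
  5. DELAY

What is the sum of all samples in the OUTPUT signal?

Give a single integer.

Answer: 49

Derivation:
Input: [1, -4, 8, 5, 0, 0]
Stage 1 (SUM): sum[0..0]=1, sum[0..1]=-3, sum[0..2]=5, sum[0..3]=10, sum[0..4]=10, sum[0..5]=10 -> [1, -3, 5, 10, 10, 10]
Stage 2 (CLIP -15 11): clip(1,-15,11)=1, clip(-3,-15,11)=-3, clip(5,-15,11)=5, clip(10,-15,11)=10, clip(10,-15,11)=10, clip(10,-15,11)=10 -> [1, -3, 5, 10, 10, 10]
Stage 3 (ABS): |1|=1, |-3|=3, |5|=5, |10|=10, |10|=10, |10|=10 -> [1, 3, 5, 10, 10, 10]
Stage 4 (OFFSET 4): 1+4=5, 3+4=7, 5+4=9, 10+4=14, 10+4=14, 10+4=14 -> [5, 7, 9, 14, 14, 14]
Stage 5 (DELAY): [0, 5, 7, 9, 14, 14] = [0, 5, 7, 9, 14, 14] -> [0, 5, 7, 9, 14, 14]
Output sum: 49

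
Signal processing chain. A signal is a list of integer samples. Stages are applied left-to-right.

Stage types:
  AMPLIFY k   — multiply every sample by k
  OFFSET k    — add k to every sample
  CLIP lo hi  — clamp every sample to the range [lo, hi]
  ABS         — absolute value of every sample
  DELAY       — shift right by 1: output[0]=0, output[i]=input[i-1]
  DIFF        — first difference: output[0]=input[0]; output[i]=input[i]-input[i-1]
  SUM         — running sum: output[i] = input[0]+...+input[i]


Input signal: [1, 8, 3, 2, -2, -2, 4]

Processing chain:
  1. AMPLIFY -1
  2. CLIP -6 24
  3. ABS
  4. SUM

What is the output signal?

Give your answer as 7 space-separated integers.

Input: [1, 8, 3, 2, -2, -2, 4]
Stage 1 (AMPLIFY -1): 1*-1=-1, 8*-1=-8, 3*-1=-3, 2*-1=-2, -2*-1=2, -2*-1=2, 4*-1=-4 -> [-1, -8, -3, -2, 2, 2, -4]
Stage 2 (CLIP -6 24): clip(-1,-6,24)=-1, clip(-8,-6,24)=-6, clip(-3,-6,24)=-3, clip(-2,-6,24)=-2, clip(2,-6,24)=2, clip(2,-6,24)=2, clip(-4,-6,24)=-4 -> [-1, -6, -3, -2, 2, 2, -4]
Stage 3 (ABS): |-1|=1, |-6|=6, |-3|=3, |-2|=2, |2|=2, |2|=2, |-4|=4 -> [1, 6, 3, 2, 2, 2, 4]
Stage 4 (SUM): sum[0..0]=1, sum[0..1]=7, sum[0..2]=10, sum[0..3]=12, sum[0..4]=14, sum[0..5]=16, sum[0..6]=20 -> [1, 7, 10, 12, 14, 16, 20]

Answer: 1 7 10 12 14 16 20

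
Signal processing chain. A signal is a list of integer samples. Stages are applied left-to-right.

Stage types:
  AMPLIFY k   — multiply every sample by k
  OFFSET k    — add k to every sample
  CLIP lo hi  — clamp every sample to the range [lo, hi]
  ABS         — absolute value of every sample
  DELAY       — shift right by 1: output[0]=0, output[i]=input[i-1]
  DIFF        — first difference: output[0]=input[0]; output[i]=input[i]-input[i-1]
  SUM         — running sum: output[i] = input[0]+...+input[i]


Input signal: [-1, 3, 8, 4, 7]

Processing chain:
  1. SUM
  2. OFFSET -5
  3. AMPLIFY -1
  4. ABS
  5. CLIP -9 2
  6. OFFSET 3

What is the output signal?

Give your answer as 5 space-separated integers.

Answer: 5 5 5 5 5

Derivation:
Input: [-1, 3, 8, 4, 7]
Stage 1 (SUM): sum[0..0]=-1, sum[0..1]=2, sum[0..2]=10, sum[0..3]=14, sum[0..4]=21 -> [-1, 2, 10, 14, 21]
Stage 2 (OFFSET -5): -1+-5=-6, 2+-5=-3, 10+-5=5, 14+-5=9, 21+-5=16 -> [-6, -3, 5, 9, 16]
Stage 3 (AMPLIFY -1): -6*-1=6, -3*-1=3, 5*-1=-5, 9*-1=-9, 16*-1=-16 -> [6, 3, -5, -9, -16]
Stage 4 (ABS): |6|=6, |3|=3, |-5|=5, |-9|=9, |-16|=16 -> [6, 3, 5, 9, 16]
Stage 5 (CLIP -9 2): clip(6,-9,2)=2, clip(3,-9,2)=2, clip(5,-9,2)=2, clip(9,-9,2)=2, clip(16,-9,2)=2 -> [2, 2, 2, 2, 2]
Stage 6 (OFFSET 3): 2+3=5, 2+3=5, 2+3=5, 2+3=5, 2+3=5 -> [5, 5, 5, 5, 5]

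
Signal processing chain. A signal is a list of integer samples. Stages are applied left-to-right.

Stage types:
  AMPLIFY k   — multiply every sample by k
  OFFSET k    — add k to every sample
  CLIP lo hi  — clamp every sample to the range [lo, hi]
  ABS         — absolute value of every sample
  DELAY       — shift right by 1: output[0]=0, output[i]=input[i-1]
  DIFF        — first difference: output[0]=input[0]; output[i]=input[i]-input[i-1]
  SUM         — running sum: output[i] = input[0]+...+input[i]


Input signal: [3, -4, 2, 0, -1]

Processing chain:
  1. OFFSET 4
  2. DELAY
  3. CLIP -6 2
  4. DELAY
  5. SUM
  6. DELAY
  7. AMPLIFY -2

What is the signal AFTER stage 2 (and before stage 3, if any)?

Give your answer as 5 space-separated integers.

Answer: 0 7 0 6 4

Derivation:
Input: [3, -4, 2, 0, -1]
Stage 1 (OFFSET 4): 3+4=7, -4+4=0, 2+4=6, 0+4=4, -1+4=3 -> [7, 0, 6, 4, 3]
Stage 2 (DELAY): [0, 7, 0, 6, 4] = [0, 7, 0, 6, 4] -> [0, 7, 0, 6, 4]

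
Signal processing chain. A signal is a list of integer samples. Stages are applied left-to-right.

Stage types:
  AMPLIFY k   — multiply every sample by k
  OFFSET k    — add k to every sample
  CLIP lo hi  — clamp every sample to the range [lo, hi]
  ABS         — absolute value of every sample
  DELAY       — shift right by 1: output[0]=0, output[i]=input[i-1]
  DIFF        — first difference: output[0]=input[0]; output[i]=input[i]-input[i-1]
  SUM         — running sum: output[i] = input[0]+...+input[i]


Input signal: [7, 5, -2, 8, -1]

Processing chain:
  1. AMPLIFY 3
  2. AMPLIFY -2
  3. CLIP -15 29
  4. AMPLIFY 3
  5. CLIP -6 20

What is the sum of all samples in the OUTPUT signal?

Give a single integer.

Input: [7, 5, -2, 8, -1]
Stage 1 (AMPLIFY 3): 7*3=21, 5*3=15, -2*3=-6, 8*3=24, -1*3=-3 -> [21, 15, -6, 24, -3]
Stage 2 (AMPLIFY -2): 21*-2=-42, 15*-2=-30, -6*-2=12, 24*-2=-48, -3*-2=6 -> [-42, -30, 12, -48, 6]
Stage 3 (CLIP -15 29): clip(-42,-15,29)=-15, clip(-30,-15,29)=-15, clip(12,-15,29)=12, clip(-48,-15,29)=-15, clip(6,-15,29)=6 -> [-15, -15, 12, -15, 6]
Stage 4 (AMPLIFY 3): -15*3=-45, -15*3=-45, 12*3=36, -15*3=-45, 6*3=18 -> [-45, -45, 36, -45, 18]
Stage 5 (CLIP -6 20): clip(-45,-6,20)=-6, clip(-45,-6,20)=-6, clip(36,-6,20)=20, clip(-45,-6,20)=-6, clip(18,-6,20)=18 -> [-6, -6, 20, -6, 18]
Output sum: 20

Answer: 20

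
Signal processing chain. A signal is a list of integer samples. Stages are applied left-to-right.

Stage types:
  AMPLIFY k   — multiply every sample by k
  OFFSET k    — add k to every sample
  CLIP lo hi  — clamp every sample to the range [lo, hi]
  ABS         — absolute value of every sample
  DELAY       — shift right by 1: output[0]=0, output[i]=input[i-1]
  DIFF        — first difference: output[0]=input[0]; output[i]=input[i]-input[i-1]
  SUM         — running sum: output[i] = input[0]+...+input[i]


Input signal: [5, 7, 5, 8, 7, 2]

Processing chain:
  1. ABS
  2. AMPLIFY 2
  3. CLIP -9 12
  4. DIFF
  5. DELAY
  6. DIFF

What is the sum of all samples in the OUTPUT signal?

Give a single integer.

Input: [5, 7, 5, 8, 7, 2]
Stage 1 (ABS): |5|=5, |7|=7, |5|=5, |8|=8, |7|=7, |2|=2 -> [5, 7, 5, 8, 7, 2]
Stage 2 (AMPLIFY 2): 5*2=10, 7*2=14, 5*2=10, 8*2=16, 7*2=14, 2*2=4 -> [10, 14, 10, 16, 14, 4]
Stage 3 (CLIP -9 12): clip(10,-9,12)=10, clip(14,-9,12)=12, clip(10,-9,12)=10, clip(16,-9,12)=12, clip(14,-9,12)=12, clip(4,-9,12)=4 -> [10, 12, 10, 12, 12, 4]
Stage 4 (DIFF): s[0]=10, 12-10=2, 10-12=-2, 12-10=2, 12-12=0, 4-12=-8 -> [10, 2, -2, 2, 0, -8]
Stage 5 (DELAY): [0, 10, 2, -2, 2, 0] = [0, 10, 2, -2, 2, 0] -> [0, 10, 2, -2, 2, 0]
Stage 6 (DIFF): s[0]=0, 10-0=10, 2-10=-8, -2-2=-4, 2--2=4, 0-2=-2 -> [0, 10, -8, -4, 4, -2]
Output sum: 0

Answer: 0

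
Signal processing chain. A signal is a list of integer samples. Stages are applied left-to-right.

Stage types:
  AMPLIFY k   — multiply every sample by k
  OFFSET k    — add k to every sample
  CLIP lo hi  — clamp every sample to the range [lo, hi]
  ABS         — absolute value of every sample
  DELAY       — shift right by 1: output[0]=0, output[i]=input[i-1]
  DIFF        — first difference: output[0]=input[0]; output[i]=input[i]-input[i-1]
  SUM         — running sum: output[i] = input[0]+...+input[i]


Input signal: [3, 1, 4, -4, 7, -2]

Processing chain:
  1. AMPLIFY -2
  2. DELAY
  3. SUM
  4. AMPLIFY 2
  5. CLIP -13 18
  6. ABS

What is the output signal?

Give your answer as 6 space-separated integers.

Answer: 0 12 13 13 13 13

Derivation:
Input: [3, 1, 4, -4, 7, -2]
Stage 1 (AMPLIFY -2): 3*-2=-6, 1*-2=-2, 4*-2=-8, -4*-2=8, 7*-2=-14, -2*-2=4 -> [-6, -2, -8, 8, -14, 4]
Stage 2 (DELAY): [0, -6, -2, -8, 8, -14] = [0, -6, -2, -8, 8, -14] -> [0, -6, -2, -8, 8, -14]
Stage 3 (SUM): sum[0..0]=0, sum[0..1]=-6, sum[0..2]=-8, sum[0..3]=-16, sum[0..4]=-8, sum[0..5]=-22 -> [0, -6, -8, -16, -8, -22]
Stage 4 (AMPLIFY 2): 0*2=0, -6*2=-12, -8*2=-16, -16*2=-32, -8*2=-16, -22*2=-44 -> [0, -12, -16, -32, -16, -44]
Stage 5 (CLIP -13 18): clip(0,-13,18)=0, clip(-12,-13,18)=-12, clip(-16,-13,18)=-13, clip(-32,-13,18)=-13, clip(-16,-13,18)=-13, clip(-44,-13,18)=-13 -> [0, -12, -13, -13, -13, -13]
Stage 6 (ABS): |0|=0, |-12|=12, |-13|=13, |-13|=13, |-13|=13, |-13|=13 -> [0, 12, 13, 13, 13, 13]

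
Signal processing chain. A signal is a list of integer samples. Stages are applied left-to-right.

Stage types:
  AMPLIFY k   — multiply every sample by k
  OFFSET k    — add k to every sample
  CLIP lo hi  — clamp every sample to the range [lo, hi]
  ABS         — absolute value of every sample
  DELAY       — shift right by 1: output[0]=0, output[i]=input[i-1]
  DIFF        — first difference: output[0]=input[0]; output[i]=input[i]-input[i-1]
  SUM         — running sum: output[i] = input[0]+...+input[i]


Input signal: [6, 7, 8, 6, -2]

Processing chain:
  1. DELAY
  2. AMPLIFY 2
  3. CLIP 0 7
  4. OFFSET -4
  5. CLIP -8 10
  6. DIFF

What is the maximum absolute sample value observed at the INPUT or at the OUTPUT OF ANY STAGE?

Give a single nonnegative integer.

Input: [6, 7, 8, 6, -2] (max |s|=8)
Stage 1 (DELAY): [0, 6, 7, 8, 6] = [0, 6, 7, 8, 6] -> [0, 6, 7, 8, 6] (max |s|=8)
Stage 2 (AMPLIFY 2): 0*2=0, 6*2=12, 7*2=14, 8*2=16, 6*2=12 -> [0, 12, 14, 16, 12] (max |s|=16)
Stage 3 (CLIP 0 7): clip(0,0,7)=0, clip(12,0,7)=7, clip(14,0,7)=7, clip(16,0,7)=7, clip(12,0,7)=7 -> [0, 7, 7, 7, 7] (max |s|=7)
Stage 4 (OFFSET -4): 0+-4=-4, 7+-4=3, 7+-4=3, 7+-4=3, 7+-4=3 -> [-4, 3, 3, 3, 3] (max |s|=4)
Stage 5 (CLIP -8 10): clip(-4,-8,10)=-4, clip(3,-8,10)=3, clip(3,-8,10)=3, clip(3,-8,10)=3, clip(3,-8,10)=3 -> [-4, 3, 3, 3, 3] (max |s|=4)
Stage 6 (DIFF): s[0]=-4, 3--4=7, 3-3=0, 3-3=0, 3-3=0 -> [-4, 7, 0, 0, 0] (max |s|=7)
Overall max amplitude: 16

Answer: 16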